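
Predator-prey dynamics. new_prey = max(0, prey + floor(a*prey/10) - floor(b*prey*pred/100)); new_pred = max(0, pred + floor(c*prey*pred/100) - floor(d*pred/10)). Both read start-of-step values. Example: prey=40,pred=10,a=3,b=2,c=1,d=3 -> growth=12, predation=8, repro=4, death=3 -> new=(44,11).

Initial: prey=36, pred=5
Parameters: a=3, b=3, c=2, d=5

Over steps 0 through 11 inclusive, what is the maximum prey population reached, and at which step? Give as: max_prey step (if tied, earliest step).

Answer: 50 3

Derivation:
Step 1: prey: 36+10-5=41; pred: 5+3-2=6
Step 2: prey: 41+12-7=46; pred: 6+4-3=7
Step 3: prey: 46+13-9=50; pred: 7+6-3=10
Step 4: prey: 50+15-15=50; pred: 10+10-5=15
Step 5: prey: 50+15-22=43; pred: 15+15-7=23
Step 6: prey: 43+12-29=26; pred: 23+19-11=31
Step 7: prey: 26+7-24=9; pred: 31+16-15=32
Step 8: prey: 9+2-8=3; pred: 32+5-16=21
Step 9: prey: 3+0-1=2; pred: 21+1-10=12
Step 10: prey: 2+0-0=2; pred: 12+0-6=6
Step 11: prey: 2+0-0=2; pred: 6+0-3=3
Max prey = 50 at step 3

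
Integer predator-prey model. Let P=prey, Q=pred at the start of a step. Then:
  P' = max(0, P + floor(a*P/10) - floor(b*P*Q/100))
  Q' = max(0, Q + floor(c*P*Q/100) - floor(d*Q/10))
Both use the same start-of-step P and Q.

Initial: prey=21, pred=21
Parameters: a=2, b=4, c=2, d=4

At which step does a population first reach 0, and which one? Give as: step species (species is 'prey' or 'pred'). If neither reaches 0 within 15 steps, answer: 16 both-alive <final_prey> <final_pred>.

Answer: 16 both-alive 2 2

Derivation:
Step 1: prey: 21+4-17=8; pred: 21+8-8=21
Step 2: prey: 8+1-6=3; pred: 21+3-8=16
Step 3: prey: 3+0-1=2; pred: 16+0-6=10
Step 4: prey: 2+0-0=2; pred: 10+0-4=6
Step 5: prey: 2+0-0=2; pred: 6+0-2=4
Step 6: prey: 2+0-0=2; pred: 4+0-1=3
Step 7: prey: 2+0-0=2; pred: 3+0-1=2
Step 8: prey: 2+0-0=2; pred: 2+0-0=2
Steps 9-15: state stable at prey=2, pred=2 (no change)
No extinction within 15 steps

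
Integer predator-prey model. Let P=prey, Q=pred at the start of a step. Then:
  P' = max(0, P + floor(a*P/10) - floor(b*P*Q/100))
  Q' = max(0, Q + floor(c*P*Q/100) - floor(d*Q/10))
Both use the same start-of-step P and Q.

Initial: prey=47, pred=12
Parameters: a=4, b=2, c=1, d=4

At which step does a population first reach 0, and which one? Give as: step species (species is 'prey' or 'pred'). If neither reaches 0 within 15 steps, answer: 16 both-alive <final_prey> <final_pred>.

Answer: 16 both-alive 20 6

Derivation:
Step 1: prey: 47+18-11=54; pred: 12+5-4=13
Step 2: prey: 54+21-14=61; pred: 13+7-5=15
Step 3: prey: 61+24-18=67; pred: 15+9-6=18
Step 4: prey: 67+26-24=69; pred: 18+12-7=23
Step 5: prey: 69+27-31=65; pred: 23+15-9=29
Step 6: prey: 65+26-37=54; pred: 29+18-11=36
Step 7: prey: 54+21-38=37; pred: 36+19-14=41
Step 8: prey: 37+14-30=21; pred: 41+15-16=40
Step 9: prey: 21+8-16=13; pred: 40+8-16=32
Step 10: prey: 13+5-8=10; pred: 32+4-12=24
Step 11: prey: 10+4-4=10; pred: 24+2-9=17
Step 12: prey: 10+4-3=11; pred: 17+1-6=12
Step 13: prey: 11+4-2=13; pred: 12+1-4=9
Step 14: prey: 13+5-2=16; pred: 9+1-3=7
Step 15: prey: 16+6-2=20; pred: 7+1-2=6
No extinction within 15 steps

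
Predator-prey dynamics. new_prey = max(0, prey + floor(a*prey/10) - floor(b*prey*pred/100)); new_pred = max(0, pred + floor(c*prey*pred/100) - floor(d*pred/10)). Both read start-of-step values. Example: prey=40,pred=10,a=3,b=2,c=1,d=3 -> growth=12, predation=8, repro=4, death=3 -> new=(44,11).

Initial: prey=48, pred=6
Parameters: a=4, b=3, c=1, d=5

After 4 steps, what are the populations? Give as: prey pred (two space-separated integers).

Answer: 112 8

Derivation:
Step 1: prey: 48+19-8=59; pred: 6+2-3=5
Step 2: prey: 59+23-8=74; pred: 5+2-2=5
Step 3: prey: 74+29-11=92; pred: 5+3-2=6
Step 4: prey: 92+36-16=112; pred: 6+5-3=8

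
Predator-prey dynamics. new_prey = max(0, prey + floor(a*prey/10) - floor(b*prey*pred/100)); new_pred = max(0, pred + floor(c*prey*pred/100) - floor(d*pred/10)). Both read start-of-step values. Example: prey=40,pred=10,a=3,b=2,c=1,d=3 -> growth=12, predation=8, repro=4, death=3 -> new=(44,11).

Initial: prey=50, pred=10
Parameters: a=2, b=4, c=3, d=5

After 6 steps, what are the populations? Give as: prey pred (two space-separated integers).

Step 1: prey: 50+10-20=40; pred: 10+15-5=20
Step 2: prey: 40+8-32=16; pred: 20+24-10=34
Step 3: prey: 16+3-21=0; pred: 34+16-17=33
Step 4: prey: 0+0-0=0; pred: 33+0-16=17
Step 5: prey: 0+0-0=0; pred: 17+0-8=9
Step 6: prey: 0+0-0=0; pred: 9+0-4=5

Answer: 0 5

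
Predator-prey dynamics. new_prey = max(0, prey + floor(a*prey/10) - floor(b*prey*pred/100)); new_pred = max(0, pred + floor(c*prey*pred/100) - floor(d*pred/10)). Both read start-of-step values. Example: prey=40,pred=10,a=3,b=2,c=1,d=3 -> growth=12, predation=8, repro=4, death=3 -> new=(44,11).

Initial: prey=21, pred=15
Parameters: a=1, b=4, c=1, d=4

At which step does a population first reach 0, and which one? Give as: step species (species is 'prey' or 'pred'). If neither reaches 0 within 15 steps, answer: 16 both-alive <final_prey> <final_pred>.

Step 1: prey: 21+2-12=11; pred: 15+3-6=12
Step 2: prey: 11+1-5=7; pred: 12+1-4=9
Step 3: prey: 7+0-2=5; pred: 9+0-3=6
Step 4: prey: 5+0-1=4; pred: 6+0-2=4
Step 5: prey: 4+0-0=4; pred: 4+0-1=3
Step 6: prey: 4+0-0=4; pred: 3+0-1=2
Step 7: prey: 4+0-0=4; pred: 2+0-0=2
Steps 8-15: state stable at prey=4, pred=2 (no change)
No extinction within 15 steps

Answer: 16 both-alive 4 2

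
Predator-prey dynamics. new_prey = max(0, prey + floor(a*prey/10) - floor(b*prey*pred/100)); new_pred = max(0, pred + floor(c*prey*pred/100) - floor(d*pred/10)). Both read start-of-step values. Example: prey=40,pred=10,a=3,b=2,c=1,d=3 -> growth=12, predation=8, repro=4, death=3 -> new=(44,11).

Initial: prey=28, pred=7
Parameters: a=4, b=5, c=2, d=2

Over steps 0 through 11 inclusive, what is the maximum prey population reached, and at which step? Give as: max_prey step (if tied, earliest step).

Answer: 30 1

Derivation:
Step 1: prey: 28+11-9=30; pred: 7+3-1=9
Step 2: prey: 30+12-13=29; pred: 9+5-1=13
Step 3: prey: 29+11-18=22; pred: 13+7-2=18
Step 4: prey: 22+8-19=11; pred: 18+7-3=22
Step 5: prey: 11+4-12=3; pred: 22+4-4=22
Step 6: prey: 3+1-3=1; pred: 22+1-4=19
Step 7: prey: 1+0-0=1; pred: 19+0-3=16
Step 8: prey: 1+0-0=1; pred: 16+0-3=13
Step 9: prey: 1+0-0=1; pred: 13+0-2=11
Step 10: prey: 1+0-0=1; pred: 11+0-2=9
Step 11: prey: 1+0-0=1; pred: 9+0-1=8
Max prey = 30 at step 1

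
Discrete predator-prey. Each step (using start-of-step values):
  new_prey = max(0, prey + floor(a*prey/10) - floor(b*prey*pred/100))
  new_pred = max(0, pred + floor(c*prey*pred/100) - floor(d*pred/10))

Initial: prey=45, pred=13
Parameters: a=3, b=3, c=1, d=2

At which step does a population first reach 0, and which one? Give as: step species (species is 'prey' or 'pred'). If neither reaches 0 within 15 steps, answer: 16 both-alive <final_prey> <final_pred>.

Step 1: prey: 45+13-17=41; pred: 13+5-2=16
Step 2: prey: 41+12-19=34; pred: 16+6-3=19
Step 3: prey: 34+10-19=25; pred: 19+6-3=22
Step 4: prey: 25+7-16=16; pred: 22+5-4=23
Step 5: prey: 16+4-11=9; pred: 23+3-4=22
Step 6: prey: 9+2-5=6; pred: 22+1-4=19
Step 7: prey: 6+1-3=4; pred: 19+1-3=17
Step 8: prey: 4+1-2=3; pred: 17+0-3=14
Step 9: prey: 3+0-1=2; pred: 14+0-2=12
Step 10: prey: 2+0-0=2; pred: 12+0-2=10
Step 11: prey: 2+0-0=2; pred: 10+0-2=8
Step 12: prey: 2+0-0=2; pred: 8+0-1=7
Step 13: prey: 2+0-0=2; pred: 7+0-1=6
Step 14: prey: 2+0-0=2; pred: 6+0-1=5
Step 15: prey: 2+0-0=2; pred: 5+0-1=4
No extinction within 15 steps

Answer: 16 both-alive 2 4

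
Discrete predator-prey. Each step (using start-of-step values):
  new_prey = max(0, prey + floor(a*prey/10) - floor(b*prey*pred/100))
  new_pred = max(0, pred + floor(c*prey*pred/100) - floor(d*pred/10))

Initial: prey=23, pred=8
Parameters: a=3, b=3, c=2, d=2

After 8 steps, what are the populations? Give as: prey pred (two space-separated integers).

Step 1: prey: 23+6-5=24; pred: 8+3-1=10
Step 2: prey: 24+7-7=24; pred: 10+4-2=12
Step 3: prey: 24+7-8=23; pred: 12+5-2=15
Step 4: prey: 23+6-10=19; pred: 15+6-3=18
Step 5: prey: 19+5-10=14; pred: 18+6-3=21
Step 6: prey: 14+4-8=10; pred: 21+5-4=22
Step 7: prey: 10+3-6=7; pred: 22+4-4=22
Step 8: prey: 7+2-4=5; pred: 22+3-4=21

Answer: 5 21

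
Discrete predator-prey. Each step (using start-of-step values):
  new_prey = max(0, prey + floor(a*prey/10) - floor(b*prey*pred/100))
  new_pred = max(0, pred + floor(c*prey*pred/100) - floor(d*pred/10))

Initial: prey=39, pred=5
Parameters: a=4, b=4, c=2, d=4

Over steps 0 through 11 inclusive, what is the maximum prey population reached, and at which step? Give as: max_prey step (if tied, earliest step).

Step 1: prey: 39+15-7=47; pred: 5+3-2=6
Step 2: prey: 47+18-11=54; pred: 6+5-2=9
Step 3: prey: 54+21-19=56; pred: 9+9-3=15
Step 4: prey: 56+22-33=45; pred: 15+16-6=25
Step 5: prey: 45+18-45=18; pred: 25+22-10=37
Step 6: prey: 18+7-26=0; pred: 37+13-14=36
Step 7: prey: 0+0-0=0; pred: 36+0-14=22
Step 8: prey: 0+0-0=0; pred: 22+0-8=14
Step 9: prey: 0+0-0=0; pred: 14+0-5=9
Step 10: prey: 0+0-0=0; pred: 9+0-3=6
Step 11: prey: 0+0-0=0; pred: 6+0-2=4
Max prey = 56 at step 3

Answer: 56 3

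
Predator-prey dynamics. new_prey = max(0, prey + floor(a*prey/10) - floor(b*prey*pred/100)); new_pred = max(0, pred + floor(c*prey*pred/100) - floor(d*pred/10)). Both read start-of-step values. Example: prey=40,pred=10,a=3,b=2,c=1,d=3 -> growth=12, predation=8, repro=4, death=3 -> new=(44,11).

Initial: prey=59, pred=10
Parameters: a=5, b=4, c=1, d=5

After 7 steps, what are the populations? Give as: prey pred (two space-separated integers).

Answer: 31 20

Derivation:
Step 1: prey: 59+29-23=65; pred: 10+5-5=10
Step 2: prey: 65+32-26=71; pred: 10+6-5=11
Step 3: prey: 71+35-31=75; pred: 11+7-5=13
Step 4: prey: 75+37-39=73; pred: 13+9-6=16
Step 5: prey: 73+36-46=63; pred: 16+11-8=19
Step 6: prey: 63+31-47=47; pred: 19+11-9=21
Step 7: prey: 47+23-39=31; pred: 21+9-10=20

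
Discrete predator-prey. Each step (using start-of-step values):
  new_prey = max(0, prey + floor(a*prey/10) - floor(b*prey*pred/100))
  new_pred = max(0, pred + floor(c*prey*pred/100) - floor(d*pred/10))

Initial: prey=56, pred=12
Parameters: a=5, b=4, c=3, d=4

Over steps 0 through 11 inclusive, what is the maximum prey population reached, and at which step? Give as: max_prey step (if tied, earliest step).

Step 1: prey: 56+28-26=58; pred: 12+20-4=28
Step 2: prey: 58+29-64=23; pred: 28+48-11=65
Step 3: prey: 23+11-59=0; pred: 65+44-26=83
Step 4: prey: 0+0-0=0; pred: 83+0-33=50
Step 5: prey: 0+0-0=0; pred: 50+0-20=30
Step 6: prey: 0+0-0=0; pred: 30+0-12=18
Step 7: prey: 0+0-0=0; pred: 18+0-7=11
Step 8: prey: 0+0-0=0; pred: 11+0-4=7
Step 9: prey: 0+0-0=0; pred: 7+0-2=5
Step 10: prey: 0+0-0=0; pred: 5+0-2=3
Step 11: prey: 0+0-0=0; pred: 3+0-1=2
Max prey = 58 at step 1

Answer: 58 1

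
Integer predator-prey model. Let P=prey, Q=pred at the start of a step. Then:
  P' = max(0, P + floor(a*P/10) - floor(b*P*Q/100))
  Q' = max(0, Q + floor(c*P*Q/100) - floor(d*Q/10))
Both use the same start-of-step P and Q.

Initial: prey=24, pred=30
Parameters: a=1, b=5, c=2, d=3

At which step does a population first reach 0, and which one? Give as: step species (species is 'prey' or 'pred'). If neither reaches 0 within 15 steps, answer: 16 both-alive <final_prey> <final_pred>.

Answer: 1 prey

Derivation:
Step 1: prey: 24+2-36=0; pred: 30+14-9=35
First extinction: prey at step 1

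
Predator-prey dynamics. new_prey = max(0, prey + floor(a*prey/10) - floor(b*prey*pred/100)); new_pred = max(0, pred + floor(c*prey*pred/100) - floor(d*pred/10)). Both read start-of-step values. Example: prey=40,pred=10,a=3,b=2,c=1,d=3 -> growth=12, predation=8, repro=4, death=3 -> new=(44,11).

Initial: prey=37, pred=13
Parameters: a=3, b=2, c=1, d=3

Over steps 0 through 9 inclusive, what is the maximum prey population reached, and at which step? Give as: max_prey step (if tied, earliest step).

Step 1: prey: 37+11-9=39; pred: 13+4-3=14
Step 2: prey: 39+11-10=40; pred: 14+5-4=15
Step 3: prey: 40+12-12=40; pred: 15+6-4=17
Step 4: prey: 40+12-13=39; pred: 17+6-5=18
Step 5: prey: 39+11-14=36; pred: 18+7-5=20
Step 6: prey: 36+10-14=32; pred: 20+7-6=21
Step 7: prey: 32+9-13=28; pred: 21+6-6=21
Step 8: prey: 28+8-11=25; pred: 21+5-6=20
Step 9: prey: 25+7-10=22; pred: 20+5-6=19
Max prey = 40 at step 2

Answer: 40 2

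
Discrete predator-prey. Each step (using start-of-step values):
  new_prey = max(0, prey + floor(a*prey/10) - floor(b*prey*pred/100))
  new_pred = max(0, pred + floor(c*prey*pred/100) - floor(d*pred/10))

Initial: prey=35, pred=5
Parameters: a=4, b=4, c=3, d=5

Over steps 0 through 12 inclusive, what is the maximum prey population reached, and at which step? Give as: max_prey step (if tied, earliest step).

Answer: 45 2

Derivation:
Step 1: prey: 35+14-7=42; pred: 5+5-2=8
Step 2: prey: 42+16-13=45; pred: 8+10-4=14
Step 3: prey: 45+18-25=38; pred: 14+18-7=25
Step 4: prey: 38+15-38=15; pred: 25+28-12=41
Step 5: prey: 15+6-24=0; pred: 41+18-20=39
Step 6: prey: 0+0-0=0; pred: 39+0-19=20
Step 7: prey: 0+0-0=0; pred: 20+0-10=10
Step 8: prey: 0+0-0=0; pred: 10+0-5=5
Step 9: prey: 0+0-0=0; pred: 5+0-2=3
Step 10: prey: 0+0-0=0; pred: 3+0-1=2
Step 11: prey: 0+0-0=0; pred: 2+0-1=1
Step 12: prey: 0+0-0=0; pred: 1+0-0=1
Max prey = 45 at step 2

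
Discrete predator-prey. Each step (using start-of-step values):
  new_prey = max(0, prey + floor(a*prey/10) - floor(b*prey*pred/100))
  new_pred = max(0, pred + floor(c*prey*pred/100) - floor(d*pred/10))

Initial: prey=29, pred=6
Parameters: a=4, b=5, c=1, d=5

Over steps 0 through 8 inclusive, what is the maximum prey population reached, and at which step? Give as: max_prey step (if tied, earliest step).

Answer: 130 8

Derivation:
Step 1: prey: 29+11-8=32; pred: 6+1-3=4
Step 2: prey: 32+12-6=38; pred: 4+1-2=3
Step 3: prey: 38+15-5=48; pred: 3+1-1=3
Step 4: prey: 48+19-7=60; pred: 3+1-1=3
Step 5: prey: 60+24-9=75; pred: 3+1-1=3
Step 6: prey: 75+30-11=94; pred: 3+2-1=4
Step 7: prey: 94+37-18=113; pred: 4+3-2=5
Step 8: prey: 113+45-28=130; pred: 5+5-2=8
Max prey = 130 at step 8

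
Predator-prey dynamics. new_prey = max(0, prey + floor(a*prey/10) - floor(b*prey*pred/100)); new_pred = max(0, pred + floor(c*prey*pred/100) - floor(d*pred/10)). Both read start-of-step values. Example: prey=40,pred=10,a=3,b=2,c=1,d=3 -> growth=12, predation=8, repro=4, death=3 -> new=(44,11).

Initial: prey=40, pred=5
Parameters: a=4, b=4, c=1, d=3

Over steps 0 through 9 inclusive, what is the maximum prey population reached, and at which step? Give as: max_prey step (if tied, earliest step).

Step 1: prey: 40+16-8=48; pred: 5+2-1=6
Step 2: prey: 48+19-11=56; pred: 6+2-1=7
Step 3: prey: 56+22-15=63; pred: 7+3-2=8
Step 4: prey: 63+25-20=68; pred: 8+5-2=11
Step 5: prey: 68+27-29=66; pred: 11+7-3=15
Step 6: prey: 66+26-39=53; pred: 15+9-4=20
Step 7: prey: 53+21-42=32; pred: 20+10-6=24
Step 8: prey: 32+12-30=14; pred: 24+7-7=24
Step 9: prey: 14+5-13=6; pred: 24+3-7=20
Max prey = 68 at step 4

Answer: 68 4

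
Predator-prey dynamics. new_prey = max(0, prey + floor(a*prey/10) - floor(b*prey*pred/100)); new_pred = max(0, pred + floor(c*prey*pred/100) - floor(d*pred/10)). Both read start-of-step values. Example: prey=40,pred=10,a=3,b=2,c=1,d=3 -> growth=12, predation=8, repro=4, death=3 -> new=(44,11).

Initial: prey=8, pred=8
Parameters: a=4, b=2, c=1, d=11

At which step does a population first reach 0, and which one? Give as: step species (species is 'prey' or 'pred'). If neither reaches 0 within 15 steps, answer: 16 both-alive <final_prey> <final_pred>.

Answer: 1 pred

Derivation:
Step 1: prey: 8+3-1=10; pred: 8+0-8=0
First extinction: pred at step 1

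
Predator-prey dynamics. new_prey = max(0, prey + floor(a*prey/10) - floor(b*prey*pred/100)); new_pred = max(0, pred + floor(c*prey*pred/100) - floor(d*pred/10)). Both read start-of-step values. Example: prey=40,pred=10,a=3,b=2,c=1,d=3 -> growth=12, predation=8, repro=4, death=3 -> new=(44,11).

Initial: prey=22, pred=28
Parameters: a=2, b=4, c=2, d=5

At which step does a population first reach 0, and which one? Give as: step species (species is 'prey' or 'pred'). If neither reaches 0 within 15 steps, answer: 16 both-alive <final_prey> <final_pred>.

Answer: 2 prey

Derivation:
Step 1: prey: 22+4-24=2; pred: 28+12-14=26
Step 2: prey: 2+0-2=0; pred: 26+1-13=14
First extinction: prey at step 2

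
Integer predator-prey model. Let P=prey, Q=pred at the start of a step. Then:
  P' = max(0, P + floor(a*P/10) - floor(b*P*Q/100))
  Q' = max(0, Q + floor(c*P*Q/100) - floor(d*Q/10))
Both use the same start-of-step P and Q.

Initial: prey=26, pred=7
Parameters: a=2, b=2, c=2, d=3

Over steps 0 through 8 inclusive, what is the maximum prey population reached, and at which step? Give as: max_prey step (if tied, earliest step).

Step 1: prey: 26+5-3=28; pred: 7+3-2=8
Step 2: prey: 28+5-4=29; pred: 8+4-2=10
Step 3: prey: 29+5-5=29; pred: 10+5-3=12
Step 4: prey: 29+5-6=28; pred: 12+6-3=15
Step 5: prey: 28+5-8=25; pred: 15+8-4=19
Step 6: prey: 25+5-9=21; pred: 19+9-5=23
Step 7: prey: 21+4-9=16; pred: 23+9-6=26
Step 8: prey: 16+3-8=11; pred: 26+8-7=27
Max prey = 29 at step 2

Answer: 29 2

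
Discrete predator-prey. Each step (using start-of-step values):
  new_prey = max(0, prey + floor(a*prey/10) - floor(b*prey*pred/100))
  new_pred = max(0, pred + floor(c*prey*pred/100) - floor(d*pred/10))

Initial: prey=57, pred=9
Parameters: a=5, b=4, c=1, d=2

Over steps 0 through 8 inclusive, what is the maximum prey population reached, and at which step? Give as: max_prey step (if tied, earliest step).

Step 1: prey: 57+28-20=65; pred: 9+5-1=13
Step 2: prey: 65+32-33=64; pred: 13+8-2=19
Step 3: prey: 64+32-48=48; pred: 19+12-3=28
Step 4: prey: 48+24-53=19; pred: 28+13-5=36
Step 5: prey: 19+9-27=1; pred: 36+6-7=35
Step 6: prey: 1+0-1=0; pred: 35+0-7=28
Step 7: prey: 0+0-0=0; pred: 28+0-5=23
Step 8: prey: 0+0-0=0; pred: 23+0-4=19
Max prey = 65 at step 1

Answer: 65 1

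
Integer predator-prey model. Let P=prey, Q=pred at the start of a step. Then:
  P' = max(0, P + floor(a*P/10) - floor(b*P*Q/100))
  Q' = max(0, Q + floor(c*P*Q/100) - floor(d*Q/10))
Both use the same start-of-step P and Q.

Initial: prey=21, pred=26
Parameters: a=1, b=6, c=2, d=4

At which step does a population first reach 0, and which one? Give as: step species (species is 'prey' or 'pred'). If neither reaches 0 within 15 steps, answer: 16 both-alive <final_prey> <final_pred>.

Answer: 1 prey

Derivation:
Step 1: prey: 21+2-32=0; pred: 26+10-10=26
First extinction: prey at step 1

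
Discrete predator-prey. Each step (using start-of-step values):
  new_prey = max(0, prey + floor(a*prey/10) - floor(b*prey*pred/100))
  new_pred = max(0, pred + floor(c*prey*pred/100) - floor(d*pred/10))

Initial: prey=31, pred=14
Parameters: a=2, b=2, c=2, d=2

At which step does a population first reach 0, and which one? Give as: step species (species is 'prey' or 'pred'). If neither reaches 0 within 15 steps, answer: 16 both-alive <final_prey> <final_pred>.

Step 1: prey: 31+6-8=29; pred: 14+8-2=20
Step 2: prey: 29+5-11=23; pred: 20+11-4=27
Step 3: prey: 23+4-12=15; pred: 27+12-5=34
Step 4: prey: 15+3-10=8; pred: 34+10-6=38
Step 5: prey: 8+1-6=3; pred: 38+6-7=37
Step 6: prey: 3+0-2=1; pred: 37+2-7=32
Step 7: prey: 1+0-0=1; pred: 32+0-6=26
Step 8: prey: 1+0-0=1; pred: 26+0-5=21
Step 9: prey: 1+0-0=1; pred: 21+0-4=17
Step 10: prey: 1+0-0=1; pred: 17+0-3=14
Step 11: prey: 1+0-0=1; pred: 14+0-2=12
Step 12: prey: 1+0-0=1; pred: 12+0-2=10
Step 13: prey: 1+0-0=1; pred: 10+0-2=8
Step 14: prey: 1+0-0=1; pred: 8+0-1=7
Step 15: prey: 1+0-0=1; pred: 7+0-1=6
No extinction within 15 steps

Answer: 16 both-alive 1 6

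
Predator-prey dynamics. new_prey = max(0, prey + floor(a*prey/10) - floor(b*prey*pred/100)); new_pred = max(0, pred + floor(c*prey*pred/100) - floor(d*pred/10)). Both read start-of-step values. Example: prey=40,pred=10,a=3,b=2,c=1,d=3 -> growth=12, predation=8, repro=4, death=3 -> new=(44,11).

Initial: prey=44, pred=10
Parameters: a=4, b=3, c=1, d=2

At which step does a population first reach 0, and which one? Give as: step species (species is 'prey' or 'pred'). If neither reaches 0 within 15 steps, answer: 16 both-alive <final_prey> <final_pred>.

Step 1: prey: 44+17-13=48; pred: 10+4-2=12
Step 2: prey: 48+19-17=50; pred: 12+5-2=15
Step 3: prey: 50+20-22=48; pred: 15+7-3=19
Step 4: prey: 48+19-27=40; pred: 19+9-3=25
Step 5: prey: 40+16-30=26; pred: 25+10-5=30
Step 6: prey: 26+10-23=13; pred: 30+7-6=31
Step 7: prey: 13+5-12=6; pred: 31+4-6=29
Step 8: prey: 6+2-5=3; pred: 29+1-5=25
Step 9: prey: 3+1-2=2; pred: 25+0-5=20
Step 10: prey: 2+0-1=1; pred: 20+0-4=16
Step 11: prey: 1+0-0=1; pred: 16+0-3=13
Step 12: prey: 1+0-0=1; pred: 13+0-2=11
Step 13: prey: 1+0-0=1; pred: 11+0-2=9
Step 14: prey: 1+0-0=1; pred: 9+0-1=8
Step 15: prey: 1+0-0=1; pred: 8+0-1=7
No extinction within 15 steps

Answer: 16 both-alive 1 7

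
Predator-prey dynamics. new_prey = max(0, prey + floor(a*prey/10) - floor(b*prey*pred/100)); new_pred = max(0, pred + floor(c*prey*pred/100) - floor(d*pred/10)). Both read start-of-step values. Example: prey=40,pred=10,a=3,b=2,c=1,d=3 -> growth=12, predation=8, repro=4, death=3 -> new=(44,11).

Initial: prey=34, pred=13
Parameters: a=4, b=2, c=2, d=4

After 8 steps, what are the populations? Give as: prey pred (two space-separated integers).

Answer: 1 22

Derivation:
Step 1: prey: 34+13-8=39; pred: 13+8-5=16
Step 2: prey: 39+15-12=42; pred: 16+12-6=22
Step 3: prey: 42+16-18=40; pred: 22+18-8=32
Step 4: prey: 40+16-25=31; pred: 32+25-12=45
Step 5: prey: 31+12-27=16; pred: 45+27-18=54
Step 6: prey: 16+6-17=5; pred: 54+17-21=50
Step 7: prey: 5+2-5=2; pred: 50+5-20=35
Step 8: prey: 2+0-1=1; pred: 35+1-14=22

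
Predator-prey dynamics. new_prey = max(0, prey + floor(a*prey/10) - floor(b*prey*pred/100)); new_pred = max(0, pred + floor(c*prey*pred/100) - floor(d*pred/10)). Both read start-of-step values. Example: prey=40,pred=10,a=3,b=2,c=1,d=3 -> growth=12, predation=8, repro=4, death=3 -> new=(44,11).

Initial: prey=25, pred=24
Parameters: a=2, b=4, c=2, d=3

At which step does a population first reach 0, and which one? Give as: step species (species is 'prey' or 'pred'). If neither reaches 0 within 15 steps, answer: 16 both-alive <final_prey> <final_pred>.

Step 1: prey: 25+5-24=6; pred: 24+12-7=29
Step 2: prey: 6+1-6=1; pred: 29+3-8=24
Step 3: prey: 1+0-0=1; pred: 24+0-7=17
Step 4: prey: 1+0-0=1; pred: 17+0-5=12
Step 5: prey: 1+0-0=1; pred: 12+0-3=9
Step 6: prey: 1+0-0=1; pred: 9+0-2=7
Step 7: prey: 1+0-0=1; pred: 7+0-2=5
Step 8: prey: 1+0-0=1; pred: 5+0-1=4
Step 9: prey: 1+0-0=1; pred: 4+0-1=3
Step 10: prey: 1+0-0=1; pred: 3+0-0=3
Steps 11-15: state stable at prey=1, pred=3 (no change)
No extinction within 15 steps

Answer: 16 both-alive 1 3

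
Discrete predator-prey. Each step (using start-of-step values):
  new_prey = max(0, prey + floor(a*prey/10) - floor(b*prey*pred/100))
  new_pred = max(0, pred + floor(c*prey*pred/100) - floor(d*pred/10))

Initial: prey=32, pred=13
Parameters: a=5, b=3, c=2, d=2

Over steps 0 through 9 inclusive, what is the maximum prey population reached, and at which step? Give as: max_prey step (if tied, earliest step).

Answer: 36 1

Derivation:
Step 1: prey: 32+16-12=36; pred: 13+8-2=19
Step 2: prey: 36+18-20=34; pred: 19+13-3=29
Step 3: prey: 34+17-29=22; pred: 29+19-5=43
Step 4: prey: 22+11-28=5; pred: 43+18-8=53
Step 5: prey: 5+2-7=0; pred: 53+5-10=48
Step 6: prey: 0+0-0=0; pred: 48+0-9=39
Step 7: prey: 0+0-0=0; pred: 39+0-7=32
Step 8: prey: 0+0-0=0; pred: 32+0-6=26
Step 9: prey: 0+0-0=0; pred: 26+0-5=21
Max prey = 36 at step 1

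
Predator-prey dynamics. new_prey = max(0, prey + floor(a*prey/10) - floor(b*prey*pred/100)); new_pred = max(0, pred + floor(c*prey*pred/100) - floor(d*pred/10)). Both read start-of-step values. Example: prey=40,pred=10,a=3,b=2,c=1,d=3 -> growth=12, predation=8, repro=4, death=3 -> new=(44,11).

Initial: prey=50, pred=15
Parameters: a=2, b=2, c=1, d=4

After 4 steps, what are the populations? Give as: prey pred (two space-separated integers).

Step 1: prey: 50+10-15=45; pred: 15+7-6=16
Step 2: prey: 45+9-14=40; pred: 16+7-6=17
Step 3: prey: 40+8-13=35; pred: 17+6-6=17
Step 4: prey: 35+7-11=31; pred: 17+5-6=16

Answer: 31 16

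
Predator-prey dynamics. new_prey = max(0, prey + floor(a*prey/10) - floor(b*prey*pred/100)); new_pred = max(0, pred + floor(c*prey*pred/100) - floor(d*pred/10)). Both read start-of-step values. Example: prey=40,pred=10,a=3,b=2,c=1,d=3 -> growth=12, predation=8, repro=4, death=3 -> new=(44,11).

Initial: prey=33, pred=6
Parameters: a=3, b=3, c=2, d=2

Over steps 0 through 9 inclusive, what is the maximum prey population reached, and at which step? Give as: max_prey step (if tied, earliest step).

Answer: 40 2

Derivation:
Step 1: prey: 33+9-5=37; pred: 6+3-1=8
Step 2: prey: 37+11-8=40; pred: 8+5-1=12
Step 3: prey: 40+12-14=38; pred: 12+9-2=19
Step 4: prey: 38+11-21=28; pred: 19+14-3=30
Step 5: prey: 28+8-25=11; pred: 30+16-6=40
Step 6: prey: 11+3-13=1; pred: 40+8-8=40
Step 7: prey: 1+0-1=0; pred: 40+0-8=32
Step 8: prey: 0+0-0=0; pred: 32+0-6=26
Step 9: prey: 0+0-0=0; pred: 26+0-5=21
Max prey = 40 at step 2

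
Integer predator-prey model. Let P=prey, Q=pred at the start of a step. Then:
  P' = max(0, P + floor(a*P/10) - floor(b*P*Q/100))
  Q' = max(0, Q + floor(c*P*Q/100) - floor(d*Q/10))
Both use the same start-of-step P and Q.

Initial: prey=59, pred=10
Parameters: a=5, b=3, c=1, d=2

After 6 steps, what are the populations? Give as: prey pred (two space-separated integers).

Answer: 0 47

Derivation:
Step 1: prey: 59+29-17=71; pred: 10+5-2=13
Step 2: prey: 71+35-27=79; pred: 13+9-2=20
Step 3: prey: 79+39-47=71; pred: 20+15-4=31
Step 4: prey: 71+35-66=40; pred: 31+22-6=47
Step 5: prey: 40+20-56=4; pred: 47+18-9=56
Step 6: prey: 4+2-6=0; pred: 56+2-11=47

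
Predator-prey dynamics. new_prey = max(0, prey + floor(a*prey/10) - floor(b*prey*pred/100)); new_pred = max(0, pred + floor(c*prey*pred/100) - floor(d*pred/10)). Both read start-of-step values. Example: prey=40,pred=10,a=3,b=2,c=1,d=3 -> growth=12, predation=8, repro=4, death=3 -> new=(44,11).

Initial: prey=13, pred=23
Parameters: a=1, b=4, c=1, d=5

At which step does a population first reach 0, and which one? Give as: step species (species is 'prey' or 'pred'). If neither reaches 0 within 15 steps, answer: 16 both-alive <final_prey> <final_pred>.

Answer: 16 both-alive 2 1

Derivation:
Step 1: prey: 13+1-11=3; pred: 23+2-11=14
Step 2: prey: 3+0-1=2; pred: 14+0-7=7
Step 3: prey: 2+0-0=2; pred: 7+0-3=4
Step 4: prey: 2+0-0=2; pred: 4+0-2=2
Step 5: prey: 2+0-0=2; pred: 2+0-1=1
Step 6: prey: 2+0-0=2; pred: 1+0-0=1
Steps 7-15: state stable at prey=2, pred=1 (no change)
No extinction within 15 steps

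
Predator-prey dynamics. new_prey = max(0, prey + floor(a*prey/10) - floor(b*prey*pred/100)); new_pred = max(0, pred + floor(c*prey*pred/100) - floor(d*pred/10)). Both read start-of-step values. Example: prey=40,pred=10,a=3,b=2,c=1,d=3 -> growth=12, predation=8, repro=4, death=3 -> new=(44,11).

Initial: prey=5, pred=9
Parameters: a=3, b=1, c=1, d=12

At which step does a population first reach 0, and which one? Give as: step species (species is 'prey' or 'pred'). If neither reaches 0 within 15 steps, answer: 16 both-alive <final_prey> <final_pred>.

Answer: 1 pred

Derivation:
Step 1: prey: 5+1-0=6; pred: 9+0-10=0
First extinction: pred at step 1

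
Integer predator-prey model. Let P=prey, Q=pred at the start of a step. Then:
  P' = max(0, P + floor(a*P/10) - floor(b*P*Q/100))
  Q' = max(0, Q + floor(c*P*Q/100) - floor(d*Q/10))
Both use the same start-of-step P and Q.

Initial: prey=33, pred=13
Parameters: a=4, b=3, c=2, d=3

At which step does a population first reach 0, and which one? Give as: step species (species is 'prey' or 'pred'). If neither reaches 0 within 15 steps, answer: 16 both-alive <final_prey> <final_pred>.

Step 1: prey: 33+13-12=34; pred: 13+8-3=18
Step 2: prey: 34+13-18=29; pred: 18+12-5=25
Step 3: prey: 29+11-21=19; pred: 25+14-7=32
Step 4: prey: 19+7-18=8; pred: 32+12-9=35
Step 5: prey: 8+3-8=3; pred: 35+5-10=30
Step 6: prey: 3+1-2=2; pred: 30+1-9=22
Step 7: prey: 2+0-1=1; pred: 22+0-6=16
Step 8: prey: 1+0-0=1; pred: 16+0-4=12
Step 9: prey: 1+0-0=1; pred: 12+0-3=9
Step 10: prey: 1+0-0=1; pred: 9+0-2=7
Step 11: prey: 1+0-0=1; pred: 7+0-2=5
Step 12: prey: 1+0-0=1; pred: 5+0-1=4
Step 13: prey: 1+0-0=1; pred: 4+0-1=3
Step 14: prey: 1+0-0=1; pred: 3+0-0=3
Steps 15-15: state stable at prey=1, pred=3 (no change)
No extinction within 15 steps

Answer: 16 both-alive 1 3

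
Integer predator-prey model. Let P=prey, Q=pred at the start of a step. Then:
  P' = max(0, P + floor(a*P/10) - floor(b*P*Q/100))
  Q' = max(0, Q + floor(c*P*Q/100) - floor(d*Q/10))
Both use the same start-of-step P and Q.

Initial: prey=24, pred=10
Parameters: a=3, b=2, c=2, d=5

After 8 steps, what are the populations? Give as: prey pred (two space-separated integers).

Answer: 28 31

Derivation:
Step 1: prey: 24+7-4=27; pred: 10+4-5=9
Step 2: prey: 27+8-4=31; pred: 9+4-4=9
Step 3: prey: 31+9-5=35; pred: 9+5-4=10
Step 4: prey: 35+10-7=38; pred: 10+7-5=12
Step 5: prey: 38+11-9=40; pred: 12+9-6=15
Step 6: prey: 40+12-12=40; pred: 15+12-7=20
Step 7: prey: 40+12-16=36; pred: 20+16-10=26
Step 8: prey: 36+10-18=28; pred: 26+18-13=31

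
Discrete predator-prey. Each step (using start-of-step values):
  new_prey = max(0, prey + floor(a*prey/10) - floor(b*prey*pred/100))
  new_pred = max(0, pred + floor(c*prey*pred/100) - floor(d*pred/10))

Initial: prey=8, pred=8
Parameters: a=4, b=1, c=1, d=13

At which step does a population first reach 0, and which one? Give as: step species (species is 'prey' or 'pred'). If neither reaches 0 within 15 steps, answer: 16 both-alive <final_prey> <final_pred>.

Answer: 1 pred

Derivation:
Step 1: prey: 8+3-0=11; pred: 8+0-10=0
First extinction: pred at step 1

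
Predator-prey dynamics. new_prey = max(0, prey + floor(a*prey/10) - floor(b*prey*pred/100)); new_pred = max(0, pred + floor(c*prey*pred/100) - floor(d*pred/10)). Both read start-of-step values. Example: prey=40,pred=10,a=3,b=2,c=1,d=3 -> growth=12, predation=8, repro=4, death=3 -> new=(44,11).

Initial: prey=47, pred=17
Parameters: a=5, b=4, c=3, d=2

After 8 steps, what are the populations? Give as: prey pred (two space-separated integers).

Step 1: prey: 47+23-31=39; pred: 17+23-3=37
Step 2: prey: 39+19-57=1; pred: 37+43-7=73
Step 3: prey: 1+0-2=0; pred: 73+2-14=61
Step 4: prey: 0+0-0=0; pred: 61+0-12=49
Step 5: prey: 0+0-0=0; pred: 49+0-9=40
Step 6: prey: 0+0-0=0; pred: 40+0-8=32
Step 7: prey: 0+0-0=0; pred: 32+0-6=26
Step 8: prey: 0+0-0=0; pred: 26+0-5=21

Answer: 0 21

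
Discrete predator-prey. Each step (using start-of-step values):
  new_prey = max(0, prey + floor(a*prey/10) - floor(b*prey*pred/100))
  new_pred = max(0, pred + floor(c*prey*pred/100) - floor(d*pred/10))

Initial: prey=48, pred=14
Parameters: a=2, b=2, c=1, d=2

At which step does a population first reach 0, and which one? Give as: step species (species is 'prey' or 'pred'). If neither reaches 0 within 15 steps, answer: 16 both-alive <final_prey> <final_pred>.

Answer: 16 both-alive 3 6

Derivation:
Step 1: prey: 48+9-13=44; pred: 14+6-2=18
Step 2: prey: 44+8-15=37; pred: 18+7-3=22
Step 3: prey: 37+7-16=28; pred: 22+8-4=26
Step 4: prey: 28+5-14=19; pred: 26+7-5=28
Step 5: prey: 19+3-10=12; pred: 28+5-5=28
Step 6: prey: 12+2-6=8; pred: 28+3-5=26
Step 7: prey: 8+1-4=5; pred: 26+2-5=23
Step 8: prey: 5+1-2=4; pred: 23+1-4=20
Step 9: prey: 4+0-1=3; pred: 20+0-4=16
Step 10: prey: 3+0-0=3; pred: 16+0-3=13
Step 11: prey: 3+0-0=3; pred: 13+0-2=11
Step 12: prey: 3+0-0=3; pred: 11+0-2=9
Step 13: prey: 3+0-0=3; pred: 9+0-1=8
Step 14: prey: 3+0-0=3; pred: 8+0-1=7
Step 15: prey: 3+0-0=3; pred: 7+0-1=6
No extinction within 15 steps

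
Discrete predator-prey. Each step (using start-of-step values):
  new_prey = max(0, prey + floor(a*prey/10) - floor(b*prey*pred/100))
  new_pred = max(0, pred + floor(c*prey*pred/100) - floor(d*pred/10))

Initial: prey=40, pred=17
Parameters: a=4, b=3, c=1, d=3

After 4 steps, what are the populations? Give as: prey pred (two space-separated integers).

Answer: 22 18

Derivation:
Step 1: prey: 40+16-20=36; pred: 17+6-5=18
Step 2: prey: 36+14-19=31; pred: 18+6-5=19
Step 3: prey: 31+12-17=26; pred: 19+5-5=19
Step 4: prey: 26+10-14=22; pred: 19+4-5=18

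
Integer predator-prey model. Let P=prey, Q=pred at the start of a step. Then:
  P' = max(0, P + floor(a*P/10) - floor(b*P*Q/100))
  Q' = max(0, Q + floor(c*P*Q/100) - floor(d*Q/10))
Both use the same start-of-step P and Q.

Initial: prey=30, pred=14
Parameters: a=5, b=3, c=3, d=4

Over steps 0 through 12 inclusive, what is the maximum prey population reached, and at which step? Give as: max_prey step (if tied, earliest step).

Answer: 33 1

Derivation:
Step 1: prey: 30+15-12=33; pred: 14+12-5=21
Step 2: prey: 33+16-20=29; pred: 21+20-8=33
Step 3: prey: 29+14-28=15; pred: 33+28-13=48
Step 4: prey: 15+7-21=1; pred: 48+21-19=50
Step 5: prey: 1+0-1=0; pred: 50+1-20=31
Step 6: prey: 0+0-0=0; pred: 31+0-12=19
Step 7: prey: 0+0-0=0; pred: 19+0-7=12
Step 8: prey: 0+0-0=0; pred: 12+0-4=8
Step 9: prey: 0+0-0=0; pred: 8+0-3=5
Step 10: prey: 0+0-0=0; pred: 5+0-2=3
Step 11: prey: 0+0-0=0; pred: 3+0-1=2
Step 12: prey: 0+0-0=0; pred: 2+0-0=2
Max prey = 33 at step 1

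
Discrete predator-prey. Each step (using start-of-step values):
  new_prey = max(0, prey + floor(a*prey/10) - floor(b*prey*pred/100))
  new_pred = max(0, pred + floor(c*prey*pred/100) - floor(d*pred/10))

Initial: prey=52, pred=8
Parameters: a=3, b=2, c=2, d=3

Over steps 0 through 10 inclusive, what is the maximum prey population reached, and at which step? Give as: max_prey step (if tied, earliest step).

Step 1: prey: 52+15-8=59; pred: 8+8-2=14
Step 2: prey: 59+17-16=60; pred: 14+16-4=26
Step 3: prey: 60+18-31=47; pred: 26+31-7=50
Step 4: prey: 47+14-47=14; pred: 50+47-15=82
Step 5: prey: 14+4-22=0; pred: 82+22-24=80
Step 6: prey: 0+0-0=0; pred: 80+0-24=56
Step 7: prey: 0+0-0=0; pred: 56+0-16=40
Step 8: prey: 0+0-0=0; pred: 40+0-12=28
Step 9: prey: 0+0-0=0; pred: 28+0-8=20
Step 10: prey: 0+0-0=0; pred: 20+0-6=14
Max prey = 60 at step 2

Answer: 60 2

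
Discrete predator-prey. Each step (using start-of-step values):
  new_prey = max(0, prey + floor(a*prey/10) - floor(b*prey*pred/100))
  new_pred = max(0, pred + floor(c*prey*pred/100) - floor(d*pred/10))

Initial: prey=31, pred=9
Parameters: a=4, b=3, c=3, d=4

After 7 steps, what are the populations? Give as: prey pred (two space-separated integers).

Answer: 0 15

Derivation:
Step 1: prey: 31+12-8=35; pred: 9+8-3=14
Step 2: prey: 35+14-14=35; pred: 14+14-5=23
Step 3: prey: 35+14-24=25; pred: 23+24-9=38
Step 4: prey: 25+10-28=7; pred: 38+28-15=51
Step 5: prey: 7+2-10=0; pred: 51+10-20=41
Step 6: prey: 0+0-0=0; pred: 41+0-16=25
Step 7: prey: 0+0-0=0; pred: 25+0-10=15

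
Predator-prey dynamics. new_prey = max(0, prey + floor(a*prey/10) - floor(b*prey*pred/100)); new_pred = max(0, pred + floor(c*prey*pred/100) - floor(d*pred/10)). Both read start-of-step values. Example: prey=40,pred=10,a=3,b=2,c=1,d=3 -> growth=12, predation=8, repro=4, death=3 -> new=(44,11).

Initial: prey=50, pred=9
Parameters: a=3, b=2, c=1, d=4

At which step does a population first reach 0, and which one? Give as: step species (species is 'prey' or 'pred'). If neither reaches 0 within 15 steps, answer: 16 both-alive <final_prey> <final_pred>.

Answer: 16 both-alive 15 5

Derivation:
Step 1: prey: 50+15-9=56; pred: 9+4-3=10
Step 2: prey: 56+16-11=61; pred: 10+5-4=11
Step 3: prey: 61+18-13=66; pred: 11+6-4=13
Step 4: prey: 66+19-17=68; pred: 13+8-5=16
Step 5: prey: 68+20-21=67; pred: 16+10-6=20
Step 6: prey: 67+20-26=61; pred: 20+13-8=25
Step 7: prey: 61+18-30=49; pred: 25+15-10=30
Step 8: prey: 49+14-29=34; pred: 30+14-12=32
Step 9: prey: 34+10-21=23; pred: 32+10-12=30
Step 10: prey: 23+6-13=16; pred: 30+6-12=24
Step 11: prey: 16+4-7=13; pred: 24+3-9=18
Step 12: prey: 13+3-4=12; pred: 18+2-7=13
Step 13: prey: 12+3-3=12; pred: 13+1-5=9
Step 14: prey: 12+3-2=13; pred: 9+1-3=7
Step 15: prey: 13+3-1=15; pred: 7+0-2=5
No extinction within 15 steps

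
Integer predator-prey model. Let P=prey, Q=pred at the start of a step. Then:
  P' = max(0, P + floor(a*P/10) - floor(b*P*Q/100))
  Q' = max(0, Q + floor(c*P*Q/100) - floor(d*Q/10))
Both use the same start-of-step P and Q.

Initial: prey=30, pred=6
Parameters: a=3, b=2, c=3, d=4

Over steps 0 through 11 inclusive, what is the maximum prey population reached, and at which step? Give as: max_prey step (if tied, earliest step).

Step 1: prey: 30+9-3=36; pred: 6+5-2=9
Step 2: prey: 36+10-6=40; pred: 9+9-3=15
Step 3: prey: 40+12-12=40; pred: 15+18-6=27
Step 4: prey: 40+12-21=31; pred: 27+32-10=49
Step 5: prey: 31+9-30=10; pred: 49+45-19=75
Step 6: prey: 10+3-15=0; pred: 75+22-30=67
Step 7: prey: 0+0-0=0; pred: 67+0-26=41
Step 8: prey: 0+0-0=0; pred: 41+0-16=25
Step 9: prey: 0+0-0=0; pred: 25+0-10=15
Step 10: prey: 0+0-0=0; pred: 15+0-6=9
Step 11: prey: 0+0-0=0; pred: 9+0-3=6
Max prey = 40 at step 2

Answer: 40 2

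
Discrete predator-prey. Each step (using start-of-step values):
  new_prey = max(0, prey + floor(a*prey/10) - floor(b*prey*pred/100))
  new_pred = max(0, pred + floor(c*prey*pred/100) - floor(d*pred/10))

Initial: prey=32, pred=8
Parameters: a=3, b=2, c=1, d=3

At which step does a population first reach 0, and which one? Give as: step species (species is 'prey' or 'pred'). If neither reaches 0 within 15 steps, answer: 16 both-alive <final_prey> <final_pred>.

Step 1: prey: 32+9-5=36; pred: 8+2-2=8
Step 2: prey: 36+10-5=41; pred: 8+2-2=8
Step 3: prey: 41+12-6=47; pred: 8+3-2=9
Step 4: prey: 47+14-8=53; pred: 9+4-2=11
Step 5: prey: 53+15-11=57; pred: 11+5-3=13
Step 6: prey: 57+17-14=60; pred: 13+7-3=17
Step 7: prey: 60+18-20=58; pred: 17+10-5=22
Step 8: prey: 58+17-25=50; pred: 22+12-6=28
Step 9: prey: 50+15-28=37; pred: 28+14-8=34
Step 10: prey: 37+11-25=23; pred: 34+12-10=36
Step 11: prey: 23+6-16=13; pred: 36+8-10=34
Step 12: prey: 13+3-8=8; pred: 34+4-10=28
Step 13: prey: 8+2-4=6; pred: 28+2-8=22
Step 14: prey: 6+1-2=5; pred: 22+1-6=17
Step 15: prey: 5+1-1=5; pred: 17+0-5=12
No extinction within 15 steps

Answer: 16 both-alive 5 12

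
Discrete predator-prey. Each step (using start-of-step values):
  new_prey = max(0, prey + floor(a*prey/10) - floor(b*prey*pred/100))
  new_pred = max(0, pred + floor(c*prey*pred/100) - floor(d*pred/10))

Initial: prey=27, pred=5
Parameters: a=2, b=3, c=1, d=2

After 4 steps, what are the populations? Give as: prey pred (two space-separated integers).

Answer: 32 5

Derivation:
Step 1: prey: 27+5-4=28; pred: 5+1-1=5
Step 2: prey: 28+5-4=29; pred: 5+1-1=5
Step 3: prey: 29+5-4=30; pred: 5+1-1=5
Step 4: prey: 30+6-4=32; pred: 5+1-1=5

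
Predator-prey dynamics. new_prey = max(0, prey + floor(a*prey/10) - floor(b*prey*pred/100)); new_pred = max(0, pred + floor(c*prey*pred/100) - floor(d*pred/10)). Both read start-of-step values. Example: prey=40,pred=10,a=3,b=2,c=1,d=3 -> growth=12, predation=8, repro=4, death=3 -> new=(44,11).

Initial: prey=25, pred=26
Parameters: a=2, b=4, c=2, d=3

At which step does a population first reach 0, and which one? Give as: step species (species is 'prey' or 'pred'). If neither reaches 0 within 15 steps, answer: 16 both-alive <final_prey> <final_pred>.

Answer: 2 prey

Derivation:
Step 1: prey: 25+5-26=4; pred: 26+13-7=32
Step 2: prey: 4+0-5=0; pred: 32+2-9=25
First extinction: prey at step 2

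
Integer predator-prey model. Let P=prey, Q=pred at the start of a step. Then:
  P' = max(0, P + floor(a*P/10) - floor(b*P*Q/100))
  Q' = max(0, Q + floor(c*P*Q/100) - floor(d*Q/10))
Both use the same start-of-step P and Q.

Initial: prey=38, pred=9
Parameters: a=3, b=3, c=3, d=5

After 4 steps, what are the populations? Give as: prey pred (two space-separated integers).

Step 1: prey: 38+11-10=39; pred: 9+10-4=15
Step 2: prey: 39+11-17=33; pred: 15+17-7=25
Step 3: prey: 33+9-24=18; pred: 25+24-12=37
Step 4: prey: 18+5-19=4; pred: 37+19-18=38

Answer: 4 38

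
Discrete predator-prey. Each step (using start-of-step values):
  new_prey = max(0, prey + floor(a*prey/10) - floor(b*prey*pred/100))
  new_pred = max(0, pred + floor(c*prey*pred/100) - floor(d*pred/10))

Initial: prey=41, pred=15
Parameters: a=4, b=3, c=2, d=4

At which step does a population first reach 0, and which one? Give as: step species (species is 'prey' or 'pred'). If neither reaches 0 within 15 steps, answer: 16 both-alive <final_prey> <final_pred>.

Step 1: prey: 41+16-18=39; pred: 15+12-6=21
Step 2: prey: 39+15-24=30; pred: 21+16-8=29
Step 3: prey: 30+12-26=16; pred: 29+17-11=35
Step 4: prey: 16+6-16=6; pred: 35+11-14=32
Step 5: prey: 6+2-5=3; pred: 32+3-12=23
Step 6: prey: 3+1-2=2; pred: 23+1-9=15
Step 7: prey: 2+0-0=2; pred: 15+0-6=9
Step 8: prey: 2+0-0=2; pred: 9+0-3=6
Step 9: prey: 2+0-0=2; pred: 6+0-2=4
Step 10: prey: 2+0-0=2; pred: 4+0-1=3
Step 11: prey: 2+0-0=2; pred: 3+0-1=2
Step 12: prey: 2+0-0=2; pred: 2+0-0=2
Steps 13-15: state stable at prey=2, pred=2 (no change)
No extinction within 15 steps

Answer: 16 both-alive 2 2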